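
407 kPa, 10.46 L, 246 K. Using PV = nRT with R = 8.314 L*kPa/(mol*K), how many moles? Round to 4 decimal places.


PV = nRT, solve for n = PV / (RT).
PV = 407 * 10.46 = 4257.22
RT = 8.314 * 246 = 2045.244
n = 4257.22 / 2045.244
n = 2.08152181 mol, rounded to 4 dp:

2.0815 mol


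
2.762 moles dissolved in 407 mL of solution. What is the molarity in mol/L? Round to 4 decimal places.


Convert volume to liters: V_L = V_mL / 1000.
V_L = 407 / 1000 = 0.407 L
M = n / V_L = 2.762 / 0.407
M = 6.78624079 mol/L, rounded to 4 dp:

6.7862 mol/L


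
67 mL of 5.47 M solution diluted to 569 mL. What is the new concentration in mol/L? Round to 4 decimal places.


Dilution: M1*V1 = M2*V2, solve for M2.
M2 = M1*V1 / V2
M2 = 5.47 * 67 / 569
M2 = 366.49 / 569
M2 = 0.6440949 mol/L, rounded to 4 dp:

0.6441 mol/L


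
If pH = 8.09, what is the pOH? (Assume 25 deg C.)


At 25 deg C, pH + pOH = 14.
pOH = 14 - pH = 14 - 8.09
pOH = 5.91:

5.91


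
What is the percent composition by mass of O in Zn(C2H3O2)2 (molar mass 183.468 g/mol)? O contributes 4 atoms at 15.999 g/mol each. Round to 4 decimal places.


pct = 100 * (n_elem * M_elem) / M_total
mass_contribution = 4 * 15.999 = 63.996 g/mol
pct = 100 * 63.996 / 183.468
pct = 34.8812872 %, rounded to 4 dp:

34.8813 %


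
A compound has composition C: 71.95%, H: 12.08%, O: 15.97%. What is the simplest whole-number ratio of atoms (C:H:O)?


Assume 100 g of compound, divide each mass% by atomic mass to get moles, then normalize by the smallest to get a raw atom ratio.
Moles per 100 g: C: 71.95/12.011 = 5.9903, H: 12.08/1.008 = 11.9841, O: 15.97/15.999 = 0.9982
Raw ratio (divide by min = 0.9982): C: 6.001, H: 12.006, O: 1.0
Multiply by 1 to clear fractions: C: 6.001 ~= 6, H: 12.006 ~= 12, O: 1.0 ~= 1
Reduce by GCD to get the simplest whole-number ratio:

6:12:1


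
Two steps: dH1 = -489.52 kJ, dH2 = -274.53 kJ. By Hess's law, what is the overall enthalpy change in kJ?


Hess's law: enthalpy is a state function, so add the step enthalpies.
dH_total = dH1 + dH2 = -489.52 + (-274.53)
dH_total = -764.05 kJ:

-764.05 kJ


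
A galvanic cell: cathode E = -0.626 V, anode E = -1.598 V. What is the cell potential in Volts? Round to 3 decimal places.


Standard cell potential: E_cell = E_cathode - E_anode.
E_cell = -0.626 - (-1.598)
E_cell = 0.972 V, rounded to 3 dp:

0.972 V


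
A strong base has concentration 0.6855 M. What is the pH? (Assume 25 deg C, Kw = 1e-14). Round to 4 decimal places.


A strong base dissociates completely, so [OH-] equals the given concentration.
pOH = -log10([OH-]) = -log10(0.6855) = 0.163993
pH = 14 - pOH = 14 - 0.163993
pH = 13.836007, rounded to 4 dp:

13.8360


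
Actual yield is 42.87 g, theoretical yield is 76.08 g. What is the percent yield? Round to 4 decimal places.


% yield = 100 * actual / theoretical
% yield = 100 * 42.87 / 76.08
% yield = 56.34858044 %, rounded to 4 dp:

56.3486 %


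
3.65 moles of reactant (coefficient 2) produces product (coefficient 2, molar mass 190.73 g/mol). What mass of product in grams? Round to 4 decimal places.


Use the coefficient ratio to convert reactant moles to product moles, then multiply by the product's molar mass.
moles_P = moles_R * (coeff_P / coeff_R) = 3.65 * (2/2) = 3.65
mass_P = moles_P * M_P = 3.65 * 190.73
mass_P = 696.1645 g, rounded to 4 dp:

696.1645 g


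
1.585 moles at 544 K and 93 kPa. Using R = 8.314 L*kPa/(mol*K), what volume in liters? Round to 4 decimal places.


PV = nRT, solve for V = nRT / P.
nRT = 1.585 * 8.314 * 544 = 7168.6634
V = 7168.6634 / 93
V = 77.08240215 L, rounded to 4 dp:

77.0824 L


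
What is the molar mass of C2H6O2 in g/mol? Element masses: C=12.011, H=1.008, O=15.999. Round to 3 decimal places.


M = sum(count * atomic_mass) over atoms.
M = 2*12.011 + 6*1.008 + 2*15.999
M = 24.022 + 6.048 + 31.998
M = 62.068 g/mol, rounded to 3 dp:

62.068 g/mol


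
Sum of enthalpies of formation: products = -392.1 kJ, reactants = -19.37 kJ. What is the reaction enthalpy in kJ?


dH_rxn = sum(dH_f products) - sum(dH_f reactants)
dH_rxn = -392.1 - (-19.37)
dH_rxn = -372.73 kJ:

-372.73 kJ


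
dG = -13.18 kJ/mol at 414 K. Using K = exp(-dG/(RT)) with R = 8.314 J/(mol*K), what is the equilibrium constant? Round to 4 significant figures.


dG is in kJ/mol; multiply by 1000 to match R in J/(mol*K).
RT = 8.314 * 414 = 3441.996 J/mol
exponent = -dG*1000 / (RT) = -(-13.18*1000) / 3441.996 = 3.82917354
K = exp(3.82917354)
K = 46.024485, rounded to 4 significant figures:

46.02


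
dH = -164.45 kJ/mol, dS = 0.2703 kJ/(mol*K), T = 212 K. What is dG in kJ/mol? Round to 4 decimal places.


Gibbs: dG = dH - T*dS (consistent units, dS already in kJ/(mol*K)).
T*dS = 212 * 0.2703 = 57.3036
dG = -164.45 - (57.3036)
dG = -221.7536 kJ/mol, rounded to 4 dp:

-221.7536 kJ/mol


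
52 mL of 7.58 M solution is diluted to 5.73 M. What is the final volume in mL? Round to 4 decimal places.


Dilution: M1*V1 = M2*V2, solve for V2.
V2 = M1*V1 / M2
V2 = 7.58 * 52 / 5.73
V2 = 394.16 / 5.73
V2 = 68.78883072 mL, rounded to 4 dp:

68.7888 mL


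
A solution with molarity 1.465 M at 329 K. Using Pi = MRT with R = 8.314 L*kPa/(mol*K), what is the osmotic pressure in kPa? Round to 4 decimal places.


Osmotic pressure (van't Hoff): Pi = M*R*T.
RT = 8.314 * 329 = 2735.306
Pi = 1.465 * 2735.306
Pi = 4007.22329 kPa, rounded to 4 dp:

4007.2233 kPa


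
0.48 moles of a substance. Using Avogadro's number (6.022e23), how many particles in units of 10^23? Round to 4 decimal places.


N = n * NA, then divide by 1e23 for the requested units.
N / 1e23 = n * 6.022
N / 1e23 = 0.48 * 6.022
N / 1e23 = 2.89056, rounded to 4 dp:

2.8906


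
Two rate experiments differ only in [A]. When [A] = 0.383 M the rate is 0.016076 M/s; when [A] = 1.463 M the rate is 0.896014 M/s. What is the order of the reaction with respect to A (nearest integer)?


Rate is proportional to [A]^n, so rate2/rate1 = ([A]2/[A]1)^n. Take logs to solve for n.
rate2/rate1 = 0.896014 / 0.016076 = 55.7361
[A]2/[A]1 = 1.463 / 0.383 = 3.8198
n = ln(55.7361) / ln(3.8198) = 3.0
Nearest integer order:

3


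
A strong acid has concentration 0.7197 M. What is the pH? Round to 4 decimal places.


A strong acid dissociates completely, so [H+] equals the given concentration.
pH = -log10([H+]) = -log10(0.7197)
pH = 0.1428485, rounded to 4 dp:

0.1428


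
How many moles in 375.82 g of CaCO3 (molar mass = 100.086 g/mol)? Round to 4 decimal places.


n = mass / M
n = 375.82 / 100.086
n = 3.75497073 mol, rounded to 4 dp:

3.7550 mol


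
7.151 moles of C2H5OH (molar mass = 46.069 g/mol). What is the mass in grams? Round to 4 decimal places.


mass = n * M
mass = 7.151 * 46.069
mass = 329.439419 g, rounded to 4 dp:

329.4394 g


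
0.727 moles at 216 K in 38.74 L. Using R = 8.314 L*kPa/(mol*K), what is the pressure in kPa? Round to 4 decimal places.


PV = nRT, solve for P = nRT / V.
nRT = 0.727 * 8.314 * 216 = 1305.564
P = 1305.564 / 38.74
P = 33.70067114 kPa, rounded to 4 dp:

33.7007 kPa


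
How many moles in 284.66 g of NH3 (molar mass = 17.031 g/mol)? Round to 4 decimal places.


n = mass / M
n = 284.66 / 17.031
n = 16.714227 mol, rounded to 4 dp:

16.7142 mol


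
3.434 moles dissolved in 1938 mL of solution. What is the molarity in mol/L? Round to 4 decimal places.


Convert volume to liters: V_L = V_mL / 1000.
V_L = 1938 / 1000 = 1.938 L
M = n / V_L = 3.434 / 1.938
M = 1.77192982 mol/L, rounded to 4 dp:

1.7719 mol/L


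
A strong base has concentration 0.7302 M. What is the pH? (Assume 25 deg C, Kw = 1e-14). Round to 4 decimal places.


A strong base dissociates completely, so [OH-] equals the given concentration.
pOH = -log10([OH-]) = -log10(0.7302) = 0.136558
pH = 14 - pOH = 14 - 0.136558
pH = 13.863442, rounded to 4 dp:

13.8634


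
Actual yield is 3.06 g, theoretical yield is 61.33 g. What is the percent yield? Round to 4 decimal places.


% yield = 100 * actual / theoretical
% yield = 100 * 3.06 / 61.33
% yield = 4.9894016 %, rounded to 4 dp:

4.9894 %


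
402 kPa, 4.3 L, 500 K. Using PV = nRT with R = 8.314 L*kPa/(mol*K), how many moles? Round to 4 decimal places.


PV = nRT, solve for n = PV / (RT).
PV = 402 * 4.3 = 1728.6
RT = 8.314 * 500 = 4157.0
n = 1728.6 / 4157.0
n = 0.41582872 mol, rounded to 4 dp:

0.4158 mol


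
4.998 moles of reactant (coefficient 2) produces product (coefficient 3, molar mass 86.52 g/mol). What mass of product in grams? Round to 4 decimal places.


Use the coefficient ratio to convert reactant moles to product moles, then multiply by the product's molar mass.
moles_P = moles_R * (coeff_P / coeff_R) = 4.998 * (3/2) = 7.497
mass_P = moles_P * M_P = 7.497 * 86.52
mass_P = 648.64044 g, rounded to 4 dp:

648.6404 g


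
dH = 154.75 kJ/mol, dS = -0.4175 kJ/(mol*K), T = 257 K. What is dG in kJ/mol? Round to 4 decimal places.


Gibbs: dG = dH - T*dS (consistent units, dS already in kJ/(mol*K)).
T*dS = 257 * -0.4175 = -107.2975
dG = 154.75 - (-107.2975)
dG = 262.0475 kJ/mol, rounded to 4 dp:

262.0475 kJ/mol


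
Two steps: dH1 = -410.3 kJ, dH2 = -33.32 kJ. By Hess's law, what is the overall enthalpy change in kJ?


Hess's law: enthalpy is a state function, so add the step enthalpies.
dH_total = dH1 + dH2 = -410.3 + (-33.32)
dH_total = -443.62 kJ:

-443.62 kJ


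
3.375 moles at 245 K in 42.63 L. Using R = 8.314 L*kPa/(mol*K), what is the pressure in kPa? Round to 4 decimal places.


PV = nRT, solve for P = nRT / V.
nRT = 3.375 * 8.314 * 245 = 6874.6388
P = 6874.6388 / 42.63
P = 161.26293221 kPa, rounded to 4 dp:

161.2629 kPa


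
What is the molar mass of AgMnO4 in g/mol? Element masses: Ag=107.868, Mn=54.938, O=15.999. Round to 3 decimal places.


M = sum(count * atomic_mass) over atoms.
M = 1*107.868 + 1*54.938 + 4*15.999
M = 107.868 + 54.938 + 63.996
M = 226.802 g/mol, rounded to 3 dp:

226.802 g/mol


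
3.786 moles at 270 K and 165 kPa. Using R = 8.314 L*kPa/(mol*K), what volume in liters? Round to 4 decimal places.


PV = nRT, solve for V = nRT / P.
nRT = 3.786 * 8.314 * 270 = 8498.7371
V = 8498.7371 / 165
V = 51.50749758 L, rounded to 4 dp:

51.5075 L


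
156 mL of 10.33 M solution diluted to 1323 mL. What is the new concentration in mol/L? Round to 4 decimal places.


Dilution: M1*V1 = M2*V2, solve for M2.
M2 = M1*V1 / V2
M2 = 10.33 * 156 / 1323
M2 = 1611.48 / 1323
M2 = 1.21804989 mol/L, rounded to 4 dp:

1.2180 mol/L


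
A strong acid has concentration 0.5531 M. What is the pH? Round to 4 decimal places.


A strong acid dissociates completely, so [H+] equals the given concentration.
pH = -log10([H+]) = -log10(0.5531)
pH = 0.25719634, rounded to 4 dp:

0.2572


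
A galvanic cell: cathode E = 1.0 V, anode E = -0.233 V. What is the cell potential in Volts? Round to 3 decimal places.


Standard cell potential: E_cell = E_cathode - E_anode.
E_cell = 1.0 - (-0.233)
E_cell = 1.233 V, rounded to 3 dp:

1.233 V


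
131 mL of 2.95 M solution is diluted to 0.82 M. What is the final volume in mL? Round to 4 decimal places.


Dilution: M1*V1 = M2*V2, solve for V2.
V2 = M1*V1 / M2
V2 = 2.95 * 131 / 0.82
V2 = 386.45 / 0.82
V2 = 471.2804878 mL, rounded to 4 dp:

471.2805 mL


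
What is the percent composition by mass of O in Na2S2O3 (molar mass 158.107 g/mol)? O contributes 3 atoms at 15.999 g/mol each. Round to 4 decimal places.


pct = 100 * (n_elem * M_elem) / M_total
mass_contribution = 3 * 15.999 = 47.997 g/mol
pct = 100 * 47.997 / 158.107
pct = 30.35728968 %, rounded to 4 dp:

30.3573 %


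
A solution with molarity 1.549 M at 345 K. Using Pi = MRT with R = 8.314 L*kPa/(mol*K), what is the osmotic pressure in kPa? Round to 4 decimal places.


Osmotic pressure (van't Hoff): Pi = M*R*T.
RT = 8.314 * 345 = 2868.33
Pi = 1.549 * 2868.33
Pi = 4443.04317 kPa, rounded to 4 dp:

4443.0432 kPa


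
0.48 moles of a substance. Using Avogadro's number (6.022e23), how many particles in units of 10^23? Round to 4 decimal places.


N = n * NA, then divide by 1e23 for the requested units.
N / 1e23 = n * 6.022
N / 1e23 = 0.48 * 6.022
N / 1e23 = 2.89056, rounded to 4 dp:

2.8906


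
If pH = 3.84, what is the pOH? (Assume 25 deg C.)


At 25 deg C, pH + pOH = 14.
pOH = 14 - pH = 14 - 3.84
pOH = 10.16:

10.16


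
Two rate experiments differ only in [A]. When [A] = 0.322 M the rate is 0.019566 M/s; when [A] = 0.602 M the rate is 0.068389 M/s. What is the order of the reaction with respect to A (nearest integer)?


Rate is proportional to [A]^n, so rate2/rate1 = ([A]2/[A]1)^n. Take logs to solve for n.
rate2/rate1 = 0.068389 / 0.019566 = 3.4953
[A]2/[A]1 = 0.602 / 0.322 = 1.8696
n = ln(3.4953) / ln(1.8696) = 2.0
Nearest integer order:

2


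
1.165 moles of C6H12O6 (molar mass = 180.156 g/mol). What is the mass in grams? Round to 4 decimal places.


mass = n * M
mass = 1.165 * 180.156
mass = 209.88174 g, rounded to 4 dp:

209.8817 g


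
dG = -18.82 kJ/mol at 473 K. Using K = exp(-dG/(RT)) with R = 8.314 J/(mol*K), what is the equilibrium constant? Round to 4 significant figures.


dG is in kJ/mol; multiply by 1000 to match R in J/(mol*K).
RT = 8.314 * 473 = 3932.522 J/mol
exponent = -dG*1000 / (RT) = -(-18.82*1000) / 3932.522 = 4.78573292
K = exp(4.78573292)
K = 119.78913, rounded to 4 significant figures:

119.8


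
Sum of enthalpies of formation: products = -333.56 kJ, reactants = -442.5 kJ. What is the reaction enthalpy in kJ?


dH_rxn = sum(dH_f products) - sum(dH_f reactants)
dH_rxn = -333.56 - (-442.5)
dH_rxn = 108.94 kJ:

108.94 kJ


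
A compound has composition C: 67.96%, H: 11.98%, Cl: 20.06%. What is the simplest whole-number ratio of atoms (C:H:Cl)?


Assume 100 g of compound, divide each mass% by atomic mass to get moles, then normalize by the smallest to get a raw atom ratio.
Moles per 100 g: C: 67.96/12.011 = 5.6581, H: 11.98/1.008 = 11.8849, Cl: 20.06/35.453 = 0.5658
Raw ratio (divide by min = 0.5658): C: 10.0, H: 21.005, Cl: 1.0
Multiply by 1 to clear fractions: C: 10.0 ~= 10, H: 21.005 ~= 21, Cl: 1.0 ~= 1
Reduce by GCD to get the simplest whole-number ratio:

10:21:1


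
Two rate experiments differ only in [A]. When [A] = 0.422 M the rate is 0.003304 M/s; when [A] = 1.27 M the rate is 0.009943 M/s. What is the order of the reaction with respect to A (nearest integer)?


Rate is proportional to [A]^n, so rate2/rate1 = ([A]2/[A]1)^n. Take logs to solve for n.
rate2/rate1 = 0.009943 / 0.003304 = 3.0094
[A]2/[A]1 = 1.27 / 0.422 = 3.0095
n = ln(3.0094) / ln(3.0095) = 1.0
Nearest integer order:

1


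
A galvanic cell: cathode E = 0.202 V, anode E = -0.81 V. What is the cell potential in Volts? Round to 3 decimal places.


Standard cell potential: E_cell = E_cathode - E_anode.
E_cell = 0.202 - (-0.81)
E_cell = 1.012 V, rounded to 3 dp:

1.012 V


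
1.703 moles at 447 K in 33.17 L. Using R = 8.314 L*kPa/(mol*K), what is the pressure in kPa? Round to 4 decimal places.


PV = nRT, solve for P = nRT / V.
nRT = 1.703 * 8.314 * 447 = 6328.9577
P = 6328.9577 / 33.17
P = 190.80366898 kPa, rounded to 4 dp:

190.8037 kPa


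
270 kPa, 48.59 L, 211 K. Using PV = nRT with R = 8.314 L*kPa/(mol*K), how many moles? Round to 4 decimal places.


PV = nRT, solve for n = PV / (RT).
PV = 270 * 48.59 = 13119.3
RT = 8.314 * 211 = 1754.254
n = 13119.3 / 1754.254
n = 7.47856354 mol, rounded to 4 dp:

7.4786 mol


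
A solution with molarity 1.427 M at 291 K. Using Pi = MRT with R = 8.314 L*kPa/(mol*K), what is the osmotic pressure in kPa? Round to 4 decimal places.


Osmotic pressure (van't Hoff): Pi = M*R*T.
RT = 8.314 * 291 = 2419.374
Pi = 1.427 * 2419.374
Pi = 3452.446698 kPa, rounded to 4 dp:

3452.4467 kPa


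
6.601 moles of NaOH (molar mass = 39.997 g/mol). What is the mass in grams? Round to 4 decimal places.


mass = n * M
mass = 6.601 * 39.997
mass = 264.020197 g, rounded to 4 dp:

264.0202 g


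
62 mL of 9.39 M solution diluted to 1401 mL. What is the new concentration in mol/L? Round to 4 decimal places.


Dilution: M1*V1 = M2*V2, solve for M2.
M2 = M1*V1 / V2
M2 = 9.39 * 62 / 1401
M2 = 582.18 / 1401
M2 = 0.41554604 mol/L, rounded to 4 dp:

0.4155 mol/L


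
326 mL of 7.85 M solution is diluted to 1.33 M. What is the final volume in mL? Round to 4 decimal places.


Dilution: M1*V1 = M2*V2, solve for V2.
V2 = M1*V1 / M2
V2 = 7.85 * 326 / 1.33
V2 = 2559.1 / 1.33
V2 = 1924.13533835 mL, rounded to 4 dp:

1924.1353 mL


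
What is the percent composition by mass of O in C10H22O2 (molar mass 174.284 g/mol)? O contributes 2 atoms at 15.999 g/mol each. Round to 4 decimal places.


pct = 100 * (n_elem * M_elem) / M_total
mass_contribution = 2 * 15.999 = 31.998 g/mol
pct = 100 * 31.998 / 174.284
pct = 18.35968878 %, rounded to 4 dp:

18.3597 %


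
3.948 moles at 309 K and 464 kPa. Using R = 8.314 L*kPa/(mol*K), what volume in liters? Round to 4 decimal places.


PV = nRT, solve for V = nRT / P.
nRT = 3.948 * 8.314 * 309 = 10142.5146
V = 10142.5146 / 464
V = 21.85886767 L, rounded to 4 dp:

21.8589 L


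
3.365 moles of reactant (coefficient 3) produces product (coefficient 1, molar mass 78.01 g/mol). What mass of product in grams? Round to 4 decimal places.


Use the coefficient ratio to convert reactant moles to product moles, then multiply by the product's molar mass.
moles_P = moles_R * (coeff_P / coeff_R) = 3.365 * (1/3) = 1.121667
mass_P = moles_P * M_P = 1.121667 * 78.01
mass_P = 87.50124267 g, rounded to 4 dp:

87.5012 g


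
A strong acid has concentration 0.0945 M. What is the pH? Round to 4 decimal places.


A strong acid dissociates completely, so [H+] equals the given concentration.
pH = -log10([H+]) = -log10(0.0945)
pH = 1.02456819, rounded to 4 dp:

1.0246


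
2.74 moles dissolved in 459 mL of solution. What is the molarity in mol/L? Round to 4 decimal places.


Convert volume to liters: V_L = V_mL / 1000.
V_L = 459 / 1000 = 0.459 L
M = n / V_L = 2.74 / 0.459
M = 5.96949891 mol/L, rounded to 4 dp:

5.9695 mol/L


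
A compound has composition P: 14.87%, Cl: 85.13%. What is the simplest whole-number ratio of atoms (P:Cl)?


Assume 100 g of compound, divide each mass% by atomic mass to get moles, then normalize by the smallest to get a raw atom ratio.
Moles per 100 g: P: 14.87/30.974 = 0.4801, Cl: 85.13/35.453 = 2.4012
Raw ratio (divide by min = 0.4801): P: 1.0, Cl: 5.002
Multiply by 1 to clear fractions: P: 1.0 ~= 1, Cl: 5.002 ~= 5
Reduce by GCD to get the simplest whole-number ratio:

1:5


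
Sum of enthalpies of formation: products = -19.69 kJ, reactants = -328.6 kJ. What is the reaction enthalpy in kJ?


dH_rxn = sum(dH_f products) - sum(dH_f reactants)
dH_rxn = -19.69 - (-328.6)
dH_rxn = 308.91 kJ:

308.91 kJ


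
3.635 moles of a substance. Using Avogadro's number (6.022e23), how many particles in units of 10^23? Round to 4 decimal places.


N = n * NA, then divide by 1e23 for the requested units.
N / 1e23 = n * 6.022
N / 1e23 = 3.635 * 6.022
N / 1e23 = 21.88997, rounded to 4 dp:

21.8900


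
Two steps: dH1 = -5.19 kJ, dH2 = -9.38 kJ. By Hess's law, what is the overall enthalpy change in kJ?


Hess's law: enthalpy is a state function, so add the step enthalpies.
dH_total = dH1 + dH2 = -5.19 + (-9.38)
dH_total = -14.57 kJ:

-14.57 kJ


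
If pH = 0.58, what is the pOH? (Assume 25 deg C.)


At 25 deg C, pH + pOH = 14.
pOH = 14 - pH = 14 - 0.58
pOH = 13.42:

13.42


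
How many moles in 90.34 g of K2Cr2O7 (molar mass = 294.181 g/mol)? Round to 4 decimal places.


n = mass / M
n = 90.34 / 294.181
n = 0.30708985 mol, rounded to 4 dp:

0.3071 mol


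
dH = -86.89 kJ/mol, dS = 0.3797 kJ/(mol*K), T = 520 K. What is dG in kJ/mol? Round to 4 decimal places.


Gibbs: dG = dH - T*dS (consistent units, dS already in kJ/(mol*K)).
T*dS = 520 * 0.3797 = 197.444
dG = -86.89 - (197.444)
dG = -284.334 kJ/mol, rounded to 4 dp:

-284.3340 kJ/mol


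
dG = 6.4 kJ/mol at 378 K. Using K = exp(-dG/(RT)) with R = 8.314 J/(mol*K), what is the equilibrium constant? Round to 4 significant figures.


dG is in kJ/mol; multiply by 1000 to match R in J/(mol*K).
RT = 8.314 * 378 = 3142.692 J/mol
exponent = -dG*1000 / (RT) = -(6.4*1000) / 3142.692 = -2.03647064
K = exp(-2.03647064)
K = 0.13048844, rounded to 4 significant figures:

0.1305


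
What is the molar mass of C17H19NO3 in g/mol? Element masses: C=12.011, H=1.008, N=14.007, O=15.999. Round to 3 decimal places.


M = sum(count * atomic_mass) over atoms.
M = 17*12.011 + 19*1.008 + 1*14.007 + 3*15.999
M = 204.187 + 19.152 + 14.007 + 47.997
M = 285.343 g/mol, rounded to 3 dp:

285.343 g/mol


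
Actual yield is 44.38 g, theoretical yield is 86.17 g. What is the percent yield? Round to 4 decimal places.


% yield = 100 * actual / theoretical
% yield = 100 * 44.38 / 86.17
% yield = 51.50284322 %, rounded to 4 dp:

51.5028 %


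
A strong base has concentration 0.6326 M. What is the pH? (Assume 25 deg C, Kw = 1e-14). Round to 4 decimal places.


A strong base dissociates completely, so [OH-] equals the given concentration.
pOH = -log10([OH-]) = -log10(0.6326) = 0.198871
pH = 14 - pOH = 14 - 0.198871
pH = 13.801129, rounded to 4 dp:

13.8011


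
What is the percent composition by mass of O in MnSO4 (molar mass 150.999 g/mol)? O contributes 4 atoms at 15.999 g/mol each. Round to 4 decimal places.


pct = 100 * (n_elem * M_elem) / M_total
mass_contribution = 4 * 15.999 = 63.996 g/mol
pct = 100 * 63.996 / 150.999
pct = 42.38173763 %, rounded to 4 dp:

42.3817 %


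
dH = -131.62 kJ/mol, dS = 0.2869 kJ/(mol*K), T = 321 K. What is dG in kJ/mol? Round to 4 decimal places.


Gibbs: dG = dH - T*dS (consistent units, dS already in kJ/(mol*K)).
T*dS = 321 * 0.2869 = 92.0949
dG = -131.62 - (92.0949)
dG = -223.7149 kJ/mol, rounded to 4 dp:

-223.7149 kJ/mol


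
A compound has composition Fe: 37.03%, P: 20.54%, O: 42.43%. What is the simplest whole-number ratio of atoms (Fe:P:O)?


Assume 100 g of compound, divide each mass% by atomic mass to get moles, then normalize by the smallest to get a raw atom ratio.
Moles per 100 g: Fe: 37.03/55.845 = 0.6631, P: 20.54/30.974 = 0.6631, O: 42.43/15.999 = 2.652
Raw ratio (divide by min = 0.6631): Fe: 1.0, P: 1.0, O: 4.0
Multiply by 1 to clear fractions: Fe: 1.0 ~= 1, P: 1.0 ~= 1, O: 4.0 ~= 4
Reduce by GCD to get the simplest whole-number ratio:

1:1:4


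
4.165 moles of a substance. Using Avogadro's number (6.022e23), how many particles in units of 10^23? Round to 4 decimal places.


N = n * NA, then divide by 1e23 for the requested units.
N / 1e23 = n * 6.022
N / 1e23 = 4.165 * 6.022
N / 1e23 = 25.08163, rounded to 4 dp:

25.0816


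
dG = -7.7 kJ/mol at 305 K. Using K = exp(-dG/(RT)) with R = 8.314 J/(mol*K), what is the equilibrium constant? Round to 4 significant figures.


dG is in kJ/mol; multiply by 1000 to match R in J/(mol*K).
RT = 8.314 * 305 = 2535.77 J/mol
exponent = -dG*1000 / (RT) = -(-7.7*1000) / 2535.77 = 3.036553
K = exp(3.036553)
K = 20.833307, rounded to 4 significant figures:

20.83


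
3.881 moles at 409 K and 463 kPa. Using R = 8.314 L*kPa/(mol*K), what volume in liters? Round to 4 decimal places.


PV = nRT, solve for V = nRT / P.
nRT = 3.881 * 8.314 * 409 = 13197.0533
V = 13197.0533 / 463
V = 28.50335486 L, rounded to 4 dp:

28.5034 L


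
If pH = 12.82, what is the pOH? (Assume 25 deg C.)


At 25 deg C, pH + pOH = 14.
pOH = 14 - pH = 14 - 12.82
pOH = 1.18:

1.18


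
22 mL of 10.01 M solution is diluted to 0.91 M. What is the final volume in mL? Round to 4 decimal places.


Dilution: M1*V1 = M2*V2, solve for V2.
V2 = M1*V1 / M2
V2 = 10.01 * 22 / 0.91
V2 = 220.22 / 0.91
V2 = 242.0 mL, rounded to 4 dp:

242.0000 mL


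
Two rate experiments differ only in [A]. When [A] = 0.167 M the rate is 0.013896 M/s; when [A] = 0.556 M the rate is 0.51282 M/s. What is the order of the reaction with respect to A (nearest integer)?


Rate is proportional to [A]^n, so rate2/rate1 = ([A]2/[A]1)^n. Take logs to solve for n.
rate2/rate1 = 0.51282 / 0.013896 = 36.9041
[A]2/[A]1 = 0.556 / 0.167 = 3.3293
n = ln(36.9041) / ln(3.3293) = 3.0
Nearest integer order:

3


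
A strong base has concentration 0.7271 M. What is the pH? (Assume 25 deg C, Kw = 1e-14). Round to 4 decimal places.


A strong base dissociates completely, so [OH-] equals the given concentration.
pOH = -log10([OH-]) = -log10(0.7271) = 0.138406
pH = 14 - pOH = 14 - 0.138406
pH = 13.861594, rounded to 4 dp:

13.8616


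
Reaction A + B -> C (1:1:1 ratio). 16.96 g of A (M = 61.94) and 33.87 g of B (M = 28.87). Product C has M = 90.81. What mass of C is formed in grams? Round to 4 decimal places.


Find moles of each reactant; the smaller value is the limiting reagent in a 1:1:1 reaction, so moles_C equals moles of the limiter.
n_A = mass_A / M_A = 16.96 / 61.94 = 0.273813 mol
n_B = mass_B / M_B = 33.87 / 28.87 = 1.17319 mol
Limiting reagent: A (smaller), n_limiting = 0.273813 mol
mass_C = n_limiting * M_C = 0.273813 * 90.81
mass_C = 24.86495853 g, rounded to 4 dp:

24.8650 g


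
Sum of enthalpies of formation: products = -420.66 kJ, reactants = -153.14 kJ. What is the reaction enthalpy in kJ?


dH_rxn = sum(dH_f products) - sum(dH_f reactants)
dH_rxn = -420.66 - (-153.14)
dH_rxn = -267.52 kJ:

-267.52 kJ


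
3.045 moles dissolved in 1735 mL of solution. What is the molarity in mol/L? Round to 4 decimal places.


Convert volume to liters: V_L = V_mL / 1000.
V_L = 1735 / 1000 = 1.735 L
M = n / V_L = 3.045 / 1.735
M = 1.75504323 mol/L, rounded to 4 dp:

1.7550 mol/L


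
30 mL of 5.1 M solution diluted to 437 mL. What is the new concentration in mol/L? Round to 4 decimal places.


Dilution: M1*V1 = M2*V2, solve for M2.
M2 = M1*V1 / V2
M2 = 5.1 * 30 / 437
M2 = 153.0 / 437
M2 = 0.35011442 mol/L, rounded to 4 dp:

0.3501 mol/L


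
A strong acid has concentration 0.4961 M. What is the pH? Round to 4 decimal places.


A strong acid dissociates completely, so [H+] equals the given concentration.
pH = -log10([H+]) = -log10(0.4961)
pH = 0.30443077, rounded to 4 dp:

0.3044


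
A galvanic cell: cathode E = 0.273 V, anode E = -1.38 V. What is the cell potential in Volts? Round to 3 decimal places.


Standard cell potential: E_cell = E_cathode - E_anode.
E_cell = 0.273 - (-1.38)
E_cell = 1.653 V, rounded to 3 dp:

1.653 V


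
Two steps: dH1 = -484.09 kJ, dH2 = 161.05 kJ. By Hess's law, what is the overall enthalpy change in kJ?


Hess's law: enthalpy is a state function, so add the step enthalpies.
dH_total = dH1 + dH2 = -484.09 + (161.05)
dH_total = -323.04 kJ:

-323.04 kJ


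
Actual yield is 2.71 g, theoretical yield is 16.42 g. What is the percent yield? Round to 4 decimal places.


% yield = 100 * actual / theoretical
% yield = 100 * 2.71 / 16.42
% yield = 16.50426309 %, rounded to 4 dp:

16.5043 %


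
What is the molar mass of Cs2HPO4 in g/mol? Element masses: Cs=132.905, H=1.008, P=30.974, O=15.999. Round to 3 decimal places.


M = sum(count * atomic_mass) over atoms.
M = 2*132.905 + 1*1.008 + 1*30.974 + 4*15.999
M = 265.81 + 1.008 + 30.974 + 63.996
M = 361.788 g/mol, rounded to 3 dp:

361.788 g/mol


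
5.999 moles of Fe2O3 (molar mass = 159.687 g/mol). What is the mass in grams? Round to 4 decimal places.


mass = n * M
mass = 5.999 * 159.687
mass = 957.962313 g, rounded to 4 dp:

957.9623 g


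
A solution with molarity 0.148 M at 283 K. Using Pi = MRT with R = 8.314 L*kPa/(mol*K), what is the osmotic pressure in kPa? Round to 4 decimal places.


Osmotic pressure (van't Hoff): Pi = M*R*T.
RT = 8.314 * 283 = 2352.862
Pi = 0.148 * 2352.862
Pi = 348.223576 kPa, rounded to 4 dp:

348.2236 kPa


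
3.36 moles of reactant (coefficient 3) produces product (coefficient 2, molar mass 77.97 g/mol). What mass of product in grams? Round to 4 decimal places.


Use the coefficient ratio to convert reactant moles to product moles, then multiply by the product's molar mass.
moles_P = moles_R * (coeff_P / coeff_R) = 3.36 * (2/3) = 2.24
mass_P = moles_P * M_P = 2.24 * 77.97
mass_P = 174.6528 g, rounded to 4 dp:

174.6528 g


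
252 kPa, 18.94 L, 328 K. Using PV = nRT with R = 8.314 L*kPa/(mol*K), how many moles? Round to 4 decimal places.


PV = nRT, solve for n = PV / (RT).
PV = 252 * 18.94 = 4772.88
RT = 8.314 * 328 = 2726.992
n = 4772.88 / 2726.992
n = 1.75023616 mol, rounded to 4 dp:

1.7502 mol


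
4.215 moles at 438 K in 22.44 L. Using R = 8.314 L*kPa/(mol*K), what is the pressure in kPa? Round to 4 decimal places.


PV = nRT, solve for P = nRT / V.
nRT = 4.215 * 8.314 * 438 = 15349.0574
P = 15349.0574 / 22.44
P = 684.00434046 kPa, rounded to 4 dp:

684.0043 kPa


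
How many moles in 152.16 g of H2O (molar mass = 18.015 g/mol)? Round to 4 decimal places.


n = mass / M
n = 152.16 / 18.015
n = 8.44629475 mol, rounded to 4 dp:

8.4463 mol


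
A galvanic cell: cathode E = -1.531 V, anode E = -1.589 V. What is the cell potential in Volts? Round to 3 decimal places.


Standard cell potential: E_cell = E_cathode - E_anode.
E_cell = -1.531 - (-1.589)
E_cell = 0.058 V, rounded to 3 dp:

0.058 V


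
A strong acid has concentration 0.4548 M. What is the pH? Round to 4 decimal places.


A strong acid dissociates completely, so [H+] equals the given concentration.
pH = -log10([H+]) = -log10(0.4548)
pH = 0.34217954, rounded to 4 dp:

0.3422


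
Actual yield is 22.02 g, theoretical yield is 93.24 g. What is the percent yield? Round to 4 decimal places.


% yield = 100 * actual / theoretical
% yield = 100 * 22.02 / 93.24
% yield = 23.61647362 %, rounded to 4 dp:

23.6165 %


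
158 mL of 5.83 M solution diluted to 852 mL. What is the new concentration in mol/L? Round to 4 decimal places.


Dilution: M1*V1 = M2*V2, solve for M2.
M2 = M1*V1 / V2
M2 = 5.83 * 158 / 852
M2 = 921.14 / 852
M2 = 1.08115023 mol/L, rounded to 4 dp:

1.0812 mol/L


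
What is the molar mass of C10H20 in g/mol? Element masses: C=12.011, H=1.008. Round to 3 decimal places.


M = sum(count * atomic_mass) over atoms.
M = 10*12.011 + 20*1.008
M = 120.11 + 20.16
M = 140.27 g/mol, rounded to 3 dp:

140.270 g/mol


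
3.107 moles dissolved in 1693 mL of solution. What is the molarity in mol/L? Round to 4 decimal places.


Convert volume to liters: V_L = V_mL / 1000.
V_L = 1693 / 1000 = 1.693 L
M = n / V_L = 3.107 / 1.693
M = 1.83520378 mol/L, rounded to 4 dp:

1.8352 mol/L


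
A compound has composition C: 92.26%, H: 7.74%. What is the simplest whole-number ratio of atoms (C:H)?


Assume 100 g of compound, divide each mass% by atomic mass to get moles, then normalize by the smallest to get a raw atom ratio.
Moles per 100 g: C: 92.26/12.011 = 7.6813, H: 7.74/1.008 = 7.6786
Raw ratio (divide by min = 7.6786): C: 1.0, H: 1.0
Multiply by 1 to clear fractions: C: 1.0 ~= 1, H: 1.0 ~= 1
Reduce by GCD to get the simplest whole-number ratio:

1:1


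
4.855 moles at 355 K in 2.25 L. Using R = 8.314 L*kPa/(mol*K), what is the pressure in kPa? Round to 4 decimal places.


PV = nRT, solve for P = nRT / V.
nRT = 4.855 * 8.314 * 355 = 14329.3869
P = 14329.3869 / 2.25
P = 6368.6164 kPa, rounded to 4 dp:

6368.6164 kPa


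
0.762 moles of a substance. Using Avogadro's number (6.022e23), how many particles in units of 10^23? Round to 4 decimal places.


N = n * NA, then divide by 1e23 for the requested units.
N / 1e23 = n * 6.022
N / 1e23 = 0.762 * 6.022
N / 1e23 = 4.588764, rounded to 4 dp:

4.5888


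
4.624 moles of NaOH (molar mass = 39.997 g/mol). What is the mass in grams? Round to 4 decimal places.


mass = n * M
mass = 4.624 * 39.997
mass = 184.946128 g, rounded to 4 dp:

184.9461 g


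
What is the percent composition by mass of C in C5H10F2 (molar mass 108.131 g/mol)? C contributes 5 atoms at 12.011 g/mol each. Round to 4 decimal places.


pct = 100 * (n_elem * M_elem) / M_total
mass_contribution = 5 * 12.011 = 60.055 g/mol
pct = 100 * 60.055 / 108.131
pct = 55.53911459 %, rounded to 4 dp:

55.5391 %


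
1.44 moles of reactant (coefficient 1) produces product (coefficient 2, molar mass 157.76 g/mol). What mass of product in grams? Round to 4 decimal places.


Use the coefficient ratio to convert reactant moles to product moles, then multiply by the product's molar mass.
moles_P = moles_R * (coeff_P / coeff_R) = 1.44 * (2/1) = 2.88
mass_P = moles_P * M_P = 2.88 * 157.76
mass_P = 454.3488 g, rounded to 4 dp:

454.3488 g


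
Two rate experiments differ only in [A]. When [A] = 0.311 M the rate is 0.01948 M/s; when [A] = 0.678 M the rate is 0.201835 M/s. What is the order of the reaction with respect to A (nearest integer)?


Rate is proportional to [A]^n, so rate2/rate1 = ([A]2/[A]1)^n. Take logs to solve for n.
rate2/rate1 = 0.201835 / 0.01948 = 10.3611
[A]2/[A]1 = 0.678 / 0.311 = 2.1801
n = ln(10.3611) / ln(2.1801) = 3.0
Nearest integer order:

3


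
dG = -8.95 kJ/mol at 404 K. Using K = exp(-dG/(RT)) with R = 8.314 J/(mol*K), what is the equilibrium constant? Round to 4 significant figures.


dG is in kJ/mol; multiply by 1000 to match R in J/(mol*K).
RT = 8.314 * 404 = 3358.856 J/mol
exponent = -dG*1000 / (RT) = -(-8.95*1000) / 3358.856 = 2.66459771
K = exp(2.66459771)
K = 14.362171, rounded to 4 significant figures:

14.36


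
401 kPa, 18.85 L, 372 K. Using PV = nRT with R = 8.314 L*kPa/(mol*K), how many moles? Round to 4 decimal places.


PV = nRT, solve for n = PV / (RT).
PV = 401 * 18.85 = 7558.85
RT = 8.314 * 372 = 3092.808
n = 7558.85 / 3092.808
n = 2.44400881 mol, rounded to 4 dp:

2.4440 mol


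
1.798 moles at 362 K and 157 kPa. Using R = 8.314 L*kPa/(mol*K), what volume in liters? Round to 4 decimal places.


PV = nRT, solve for V = nRT / P.
nRT = 1.798 * 8.314 * 362 = 5411.3831
V = 5411.3831 / 157
V = 34.46740828 L, rounded to 4 dp:

34.4674 L


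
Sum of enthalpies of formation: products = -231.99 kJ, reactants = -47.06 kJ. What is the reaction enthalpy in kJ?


dH_rxn = sum(dH_f products) - sum(dH_f reactants)
dH_rxn = -231.99 - (-47.06)
dH_rxn = -184.93 kJ:

-184.93 kJ


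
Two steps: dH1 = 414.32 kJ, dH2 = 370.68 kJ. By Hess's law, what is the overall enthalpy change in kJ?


Hess's law: enthalpy is a state function, so add the step enthalpies.
dH_total = dH1 + dH2 = 414.32 + (370.68)
dH_total = 785.0 kJ:

785.00 kJ


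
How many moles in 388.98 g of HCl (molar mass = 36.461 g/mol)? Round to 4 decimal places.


n = mass / M
n = 388.98 / 36.461
n = 10.6683854 mol, rounded to 4 dp:

10.6684 mol


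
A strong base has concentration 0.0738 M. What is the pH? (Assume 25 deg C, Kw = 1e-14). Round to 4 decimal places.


A strong base dissociates completely, so [OH-] equals the given concentration.
pOH = -log10([OH-]) = -log10(0.0738) = 1.131944
pH = 14 - pOH = 14 - 1.131944
pH = 12.868056, rounded to 4 dp:

12.8681


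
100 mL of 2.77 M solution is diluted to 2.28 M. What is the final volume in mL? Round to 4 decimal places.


Dilution: M1*V1 = M2*V2, solve for V2.
V2 = M1*V1 / M2
V2 = 2.77 * 100 / 2.28
V2 = 277.0 / 2.28
V2 = 121.49122807 mL, rounded to 4 dp:

121.4912 mL


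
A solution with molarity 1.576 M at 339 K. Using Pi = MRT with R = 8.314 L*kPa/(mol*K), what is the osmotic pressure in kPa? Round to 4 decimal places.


Osmotic pressure (van't Hoff): Pi = M*R*T.
RT = 8.314 * 339 = 2818.446
Pi = 1.576 * 2818.446
Pi = 4441.870896 kPa, rounded to 4 dp:

4441.8709 kPa


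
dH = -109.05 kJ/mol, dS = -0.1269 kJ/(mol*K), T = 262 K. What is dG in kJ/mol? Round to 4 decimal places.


Gibbs: dG = dH - T*dS (consistent units, dS already in kJ/(mol*K)).
T*dS = 262 * -0.1269 = -33.2478
dG = -109.05 - (-33.2478)
dG = -75.8022 kJ/mol, rounded to 4 dp:

-75.8022 kJ/mol


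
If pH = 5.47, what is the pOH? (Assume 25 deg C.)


At 25 deg C, pH + pOH = 14.
pOH = 14 - pH = 14 - 5.47
pOH = 8.53:

8.53


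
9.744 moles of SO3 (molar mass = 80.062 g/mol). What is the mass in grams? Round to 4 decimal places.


mass = n * M
mass = 9.744 * 80.062
mass = 780.124128 g, rounded to 4 dp:

780.1241 g


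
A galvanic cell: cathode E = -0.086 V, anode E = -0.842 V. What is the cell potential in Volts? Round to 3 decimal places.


Standard cell potential: E_cell = E_cathode - E_anode.
E_cell = -0.086 - (-0.842)
E_cell = 0.756 V, rounded to 3 dp:

0.756 V


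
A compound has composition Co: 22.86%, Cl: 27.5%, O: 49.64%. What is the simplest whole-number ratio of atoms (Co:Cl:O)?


Assume 100 g of compound, divide each mass% by atomic mass to get moles, then normalize by the smallest to get a raw atom ratio.
Moles per 100 g: Co: 22.86/58.933 = 0.3879, Cl: 27.5/35.453 = 0.7757, O: 49.64/15.999 = 3.1027
Raw ratio (divide by min = 0.3879): Co: 1.0, Cl: 2.0, O: 7.999
Multiply by 1 to clear fractions: Co: 1.0 ~= 1, Cl: 2.0 ~= 2, O: 7.999 ~= 8
Reduce by GCD to get the simplest whole-number ratio:

1:2:8


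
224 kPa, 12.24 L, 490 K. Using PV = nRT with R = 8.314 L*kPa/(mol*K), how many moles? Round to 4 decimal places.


PV = nRT, solve for n = PV / (RT).
PV = 224 * 12.24 = 2741.76
RT = 8.314 * 490 = 4073.86
n = 2741.76 / 4073.86
n = 0.67301282 mol, rounded to 4 dp:

0.6730 mol


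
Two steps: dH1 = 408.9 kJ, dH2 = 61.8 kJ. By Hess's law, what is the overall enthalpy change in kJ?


Hess's law: enthalpy is a state function, so add the step enthalpies.
dH_total = dH1 + dH2 = 408.9 + (61.8)
dH_total = 470.7 kJ:

470.70 kJ


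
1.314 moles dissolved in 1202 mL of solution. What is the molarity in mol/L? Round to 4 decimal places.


Convert volume to liters: V_L = V_mL / 1000.
V_L = 1202 / 1000 = 1.202 L
M = n / V_L = 1.314 / 1.202
M = 1.09317804 mol/L, rounded to 4 dp:

1.0932 mol/L


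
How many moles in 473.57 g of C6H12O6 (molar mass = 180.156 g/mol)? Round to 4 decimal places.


n = mass / M
n = 473.57 / 180.156
n = 2.62866627 mol, rounded to 4 dp:

2.6287 mol


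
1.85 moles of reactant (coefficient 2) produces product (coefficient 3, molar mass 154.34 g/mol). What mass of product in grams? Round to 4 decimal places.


Use the coefficient ratio to convert reactant moles to product moles, then multiply by the product's molar mass.
moles_P = moles_R * (coeff_P / coeff_R) = 1.85 * (3/2) = 2.775
mass_P = moles_P * M_P = 2.775 * 154.34
mass_P = 428.2935 g, rounded to 4 dp:

428.2935 g


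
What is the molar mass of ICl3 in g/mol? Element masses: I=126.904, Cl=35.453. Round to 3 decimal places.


M = sum(count * atomic_mass) over atoms.
M = 1*126.904 + 3*35.453
M = 126.904 + 106.359
M = 233.263 g/mol, rounded to 3 dp:

233.263 g/mol


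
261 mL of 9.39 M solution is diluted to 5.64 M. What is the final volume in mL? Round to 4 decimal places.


Dilution: M1*V1 = M2*V2, solve for V2.
V2 = M1*V1 / M2
V2 = 9.39 * 261 / 5.64
V2 = 2450.79 / 5.64
V2 = 434.53723404 mL, rounded to 4 dp:

434.5372 mL


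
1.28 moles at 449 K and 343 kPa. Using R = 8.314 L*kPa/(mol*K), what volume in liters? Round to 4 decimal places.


PV = nRT, solve for V = nRT / P.
nRT = 1.28 * 8.314 * 449 = 4778.2221
V = 4778.2221 / 343
V = 13.93067668 L, rounded to 4 dp:

13.9307 L


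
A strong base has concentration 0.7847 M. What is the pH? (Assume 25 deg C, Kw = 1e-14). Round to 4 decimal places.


A strong base dissociates completely, so [OH-] equals the given concentration.
pOH = -log10([OH-]) = -log10(0.7847) = 0.105296
pH = 14 - pOH = 14 - 0.105296
pH = 13.894704, rounded to 4 dp:

13.8947


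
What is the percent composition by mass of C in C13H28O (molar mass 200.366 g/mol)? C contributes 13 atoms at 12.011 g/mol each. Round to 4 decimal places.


pct = 100 * (n_elem * M_elem) / M_total
mass_contribution = 13 * 12.011 = 156.143 g/mol
pct = 100 * 156.143 / 200.366
pct = 77.92889013 %, rounded to 4 dp:

77.9289 %


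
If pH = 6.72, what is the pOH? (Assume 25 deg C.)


At 25 deg C, pH + pOH = 14.
pOH = 14 - pH = 14 - 6.72
pOH = 7.28:

7.28


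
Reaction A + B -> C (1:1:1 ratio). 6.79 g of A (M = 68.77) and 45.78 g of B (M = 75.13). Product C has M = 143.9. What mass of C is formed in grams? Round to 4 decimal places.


Find moles of each reactant; the smaller value is the limiting reagent in a 1:1:1 reaction, so moles_C equals moles of the limiter.
n_A = mass_A / M_A = 6.79 / 68.77 = 0.098735 mol
n_B = mass_B / M_B = 45.78 / 75.13 = 0.609344 mol
Limiting reagent: A (smaller), n_limiting = 0.098735 mol
mass_C = n_limiting * M_C = 0.098735 * 143.9
mass_C = 14.2079665 g, rounded to 4 dp:

14.2080 g
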